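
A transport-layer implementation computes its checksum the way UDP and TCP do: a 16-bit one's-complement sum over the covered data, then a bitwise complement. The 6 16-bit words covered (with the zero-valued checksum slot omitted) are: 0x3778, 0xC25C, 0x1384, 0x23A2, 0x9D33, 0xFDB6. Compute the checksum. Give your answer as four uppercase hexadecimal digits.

One's-complement addition (fold any carry out of bit 15 back into bit 0):
  0x3778 + 0xC25C = 0x0F9D4
  0xF9D4 + 0x1384 = 0x10D58 → wrap carry → 0x0D59
  0x0D59 + 0x23A2 = 0x030FB
  0x30FB + 0x9D33 = 0x0CE2E
  0xCE2E + 0xFDB6 = 0x1CBE4 → wrap carry → 0xCBE5
One's-complement sum = 0xCBE5.
Checksum = ~0xCBE5 & 0xFFFF = 0x341A.

341A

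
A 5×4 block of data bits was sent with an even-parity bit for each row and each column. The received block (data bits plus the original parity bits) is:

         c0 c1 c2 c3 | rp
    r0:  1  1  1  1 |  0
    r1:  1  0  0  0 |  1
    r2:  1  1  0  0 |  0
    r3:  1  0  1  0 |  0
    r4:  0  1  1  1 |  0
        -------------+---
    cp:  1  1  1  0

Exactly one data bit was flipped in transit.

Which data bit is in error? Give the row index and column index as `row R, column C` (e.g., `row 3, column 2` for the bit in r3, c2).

Recompute each row's even parity and compare to rp:
  r0: data parity 0, sent rp 0 → ok
  r1: data parity 1, sent rp 1 → ok
  r2: data parity 0, sent rp 0 → ok
  r3: data parity 0, sent rp 0 → ok
  r4: data parity 1, sent rp 0 → mismatch
Recompute each column's even parity and compare to cp:
  c0: data parity 0, sent cp 1 → mismatch
  c1: data parity 1, sent cp 1 → ok
  c2: data parity 1, sent cp 1 → ok
  c3: data parity 0, sent cp 0 → ok
Exactly one row (r4) and one column (c0) fail → the flipped bit is at their intersection.

row 4, column 0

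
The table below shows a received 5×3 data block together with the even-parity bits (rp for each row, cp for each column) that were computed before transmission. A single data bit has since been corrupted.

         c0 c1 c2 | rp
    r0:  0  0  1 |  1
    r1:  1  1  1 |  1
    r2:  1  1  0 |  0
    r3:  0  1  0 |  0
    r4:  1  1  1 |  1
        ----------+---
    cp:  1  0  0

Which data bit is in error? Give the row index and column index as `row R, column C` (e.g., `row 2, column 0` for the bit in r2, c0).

Recompute each row's even parity and compare to rp:
  r0: data parity 1, sent rp 1 → ok
  r1: data parity 1, sent rp 1 → ok
  r2: data parity 0, sent rp 0 → ok
  r3: data parity 1, sent rp 0 → mismatch
  r4: data parity 1, sent rp 1 → ok
Recompute each column's even parity and compare to cp:
  c0: data parity 1, sent cp 1 → ok
  c1: data parity 0, sent cp 0 → ok
  c2: data parity 1, sent cp 0 → mismatch
Exactly one row (r3) and one column (c2) fail → the flipped bit is at their intersection.

row 3, column 2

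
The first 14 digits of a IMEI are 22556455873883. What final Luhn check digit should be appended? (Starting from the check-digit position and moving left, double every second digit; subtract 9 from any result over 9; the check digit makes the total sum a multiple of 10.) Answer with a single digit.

1

Partial digits right→left: 3 8 8 3 7 8 5 5 4 6 5 5 2 2
Double every second digit counting from the check-digit position (so the 1st, 3rd, 5th, ... of the partial from the right).
  doubled (with −9 where >9): 6 7 5 1 8 1 4 → sum 32
  kept as-is: 8 3 8 5 6 5 2 → sum 37
Total = 32 + 37 = 69.
Check digit = (10 − (69 mod 10)) mod 10 = 1.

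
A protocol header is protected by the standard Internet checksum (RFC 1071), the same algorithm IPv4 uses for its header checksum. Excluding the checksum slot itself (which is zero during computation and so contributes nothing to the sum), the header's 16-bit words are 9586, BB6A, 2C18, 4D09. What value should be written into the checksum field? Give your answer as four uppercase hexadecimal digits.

35ED

One's-complement addition (fold any carry out of bit 15 back into bit 0):
  0x9586 + 0xBB6A = 0x150F0 → wrap carry → 0x50F1
  0x50F1 + 0x2C18 = 0x07D09
  0x7D09 + 0x4D09 = 0x0CA12
One's-complement sum = 0xCA12.
Checksum = ~0xCA12 & 0xFFFF = 0x35ED.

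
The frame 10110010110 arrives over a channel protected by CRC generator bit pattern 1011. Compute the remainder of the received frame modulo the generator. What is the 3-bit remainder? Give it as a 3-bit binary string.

000

Modulo-2 division of 10110010110 by 1011:
  pos 0: 1011 XOR 1011 = 0000
  pos 6: 1011 XOR 1011 = 0000
Remainder = 000 (zero — the frame passes the CRC check).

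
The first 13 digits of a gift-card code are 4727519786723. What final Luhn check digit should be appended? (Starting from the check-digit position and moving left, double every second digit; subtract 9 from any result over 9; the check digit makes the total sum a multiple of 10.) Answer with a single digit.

Partial digits right→left: 3 2 7 6 8 7 9 1 5 7 2 7 4
Double every second digit counting from the check-digit position (so the 1st, 3rd, 5th, ... of the partial from the right).
  doubled (with −9 where >9): 6 5 7 9 1 4 8 → sum 40
  kept as-is: 2 6 7 1 7 7 → sum 30
Total = 40 + 30 = 70.
Check digit = (10 − (70 mod 10)) mod 10 = 0.

0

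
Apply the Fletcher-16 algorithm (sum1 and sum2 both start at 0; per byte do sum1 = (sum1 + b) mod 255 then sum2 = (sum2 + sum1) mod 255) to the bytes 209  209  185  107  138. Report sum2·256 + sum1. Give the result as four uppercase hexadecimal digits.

Running sums (mod 255):
  after byte 0 (209): sum1=209, sum2=209
  after byte 1 (209): sum1=163, sum2=117
  after byte 2 (185): sum1=93, sum2=210
  after byte 3 (107): sum1=200, sum2=155
  after byte 4 (138): sum1=83, sum2=238
Checksum = sum2·256 + sum1 = 238·256 + 83 = 61011 = 0xEE53.

EE53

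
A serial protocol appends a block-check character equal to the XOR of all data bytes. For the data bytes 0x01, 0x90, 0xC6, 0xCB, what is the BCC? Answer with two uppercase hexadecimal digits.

XOR the bytes together:
  start with 0x01
  0x01 ⊕ 0x90 = 0x91
  0x91 ⊕ 0xC6 = 0x57
  0x57 ⊕ 0xCB = 0x9C

9C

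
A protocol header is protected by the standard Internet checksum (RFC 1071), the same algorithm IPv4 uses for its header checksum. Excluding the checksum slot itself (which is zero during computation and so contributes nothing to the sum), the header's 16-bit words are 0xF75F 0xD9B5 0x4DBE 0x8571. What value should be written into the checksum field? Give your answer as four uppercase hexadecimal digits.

One's-complement addition (fold any carry out of bit 15 back into bit 0):
  0xF75F + 0xD9B5 = 0x1D114 → wrap carry → 0xD115
  0xD115 + 0x4DBE = 0x11ED3 → wrap carry → 0x1ED4
  0x1ED4 + 0x8571 = 0x0A445
One's-complement sum = 0xA445.
Checksum = ~0xA445 & 0xFFFF = 0x5BBA.

5BBA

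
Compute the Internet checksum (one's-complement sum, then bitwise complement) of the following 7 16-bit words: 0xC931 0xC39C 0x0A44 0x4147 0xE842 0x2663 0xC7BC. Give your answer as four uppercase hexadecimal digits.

5143

One's-complement addition (fold any carry out of bit 15 back into bit 0):
  0xC931 + 0xC39C = 0x18CCD → wrap carry → 0x8CCE
  0x8CCE + 0x0A44 = 0x09712
  0x9712 + 0x4147 = 0x0D859
  0xD859 + 0xE842 = 0x1C09B → wrap carry → 0xC09C
  0xC09C + 0x2663 = 0x0E6FF
  0xE6FF + 0xC7BC = 0x1AEBB → wrap carry → 0xAEBC
One's-complement sum = 0xAEBC.
Checksum = ~0xAEBC & 0xFFFF = 0x5143.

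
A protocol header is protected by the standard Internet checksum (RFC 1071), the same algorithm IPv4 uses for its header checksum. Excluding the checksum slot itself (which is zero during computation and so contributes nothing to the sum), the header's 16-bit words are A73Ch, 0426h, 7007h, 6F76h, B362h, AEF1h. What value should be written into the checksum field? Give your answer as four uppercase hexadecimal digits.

12CB

One's-complement addition (fold any carry out of bit 15 back into bit 0):
  0xA73C + 0x0426 = 0x0AB62
  0xAB62 + 0x7007 = 0x11B69 → wrap carry → 0x1B6A
  0x1B6A + 0x6F76 = 0x08AE0
  0x8AE0 + 0xB362 = 0x13E42 → wrap carry → 0x3E43
  0x3E43 + 0xAEF1 = 0x0ED34
One's-complement sum = 0xED34.
Checksum = ~0xED34 & 0xFFFF = 0x12CB.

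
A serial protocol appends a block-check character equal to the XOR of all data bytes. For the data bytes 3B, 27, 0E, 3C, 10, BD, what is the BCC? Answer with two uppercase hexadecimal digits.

XOR the bytes together:
  start with 0x3B
  0x3B ⊕ 0x27 = 0x1C
  0x1C ⊕ 0x0E = 0x12
  0x12 ⊕ 0x3C = 0x2E
  0x2E ⊕ 0x10 = 0x3E
  0x3E ⊕ 0xBD = 0x83

83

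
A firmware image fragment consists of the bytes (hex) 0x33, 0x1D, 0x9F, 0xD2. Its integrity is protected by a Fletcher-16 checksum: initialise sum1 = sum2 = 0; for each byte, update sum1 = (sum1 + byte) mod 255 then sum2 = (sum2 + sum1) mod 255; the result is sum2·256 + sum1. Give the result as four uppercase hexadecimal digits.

36C2

Running sums (mod 255):
  after byte 0 (0x33): sum1=51, sum2=51
  after byte 1 (0x1D): sum1=80, sum2=131
  after byte 2 (0x9F): sum1=239, sum2=115
  after byte 3 (0xD2): sum1=194, sum2=54
Checksum = sum2·256 + sum1 = 54·256 + 194 = 14018 = 0x36C2.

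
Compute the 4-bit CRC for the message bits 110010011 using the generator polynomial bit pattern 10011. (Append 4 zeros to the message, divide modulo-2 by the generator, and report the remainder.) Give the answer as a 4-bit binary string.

0001

Append 4 zeros: 1100100110000. Divide by 10011 (XOR where the leading bit is 1):
  pos 0: 11001 XOR 10011 = 01010
  pos 1: 10100 XOR 10011 = 00111
  pos 3: 11101 XOR 10011 = 01110
  pos 4: 11101 XOR 10011 = 01110
  pos 5: 11100 XOR 10011 = 01111
  pos 6: 11110 XOR 10011 = 01101
  pos 7: 11010 XOR 10011 = 01001
  pos 8: 10010 XOR 10011 = 00001
Remainder (last 4 bits) = 0001. This is the CRC / FCS.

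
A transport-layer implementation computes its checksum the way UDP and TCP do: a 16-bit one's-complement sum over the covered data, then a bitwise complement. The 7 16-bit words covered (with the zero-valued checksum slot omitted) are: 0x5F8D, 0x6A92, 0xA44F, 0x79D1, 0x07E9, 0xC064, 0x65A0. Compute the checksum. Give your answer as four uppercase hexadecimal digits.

E9D0

One's-complement addition (fold any carry out of bit 15 back into bit 0):
  0x5F8D + 0x6A92 = 0x0CA1F
  0xCA1F + 0xA44F = 0x16E6E → wrap carry → 0x6E6F
  0x6E6F + 0x79D1 = 0x0E840
  0xE840 + 0x07E9 = 0x0F029
  0xF029 + 0xC064 = 0x1B08D → wrap carry → 0xB08E
  0xB08E + 0x65A0 = 0x1162E → wrap carry → 0x162F
One's-complement sum = 0x162F.
Checksum = ~0x162F & 0xFFFF = 0xE9D0.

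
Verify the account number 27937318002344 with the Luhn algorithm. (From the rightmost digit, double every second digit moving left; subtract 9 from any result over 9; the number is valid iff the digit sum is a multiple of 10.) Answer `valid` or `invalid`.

valid

From the right, keep odd positions and double even positions (subtract 9 from any doubled value over 9):
  doubled (positions 2,4,...): 8 4 0 2 5 9 4 → sum 32
  kept (positions 1,3,...): 4 3 0 8 3 3 7 → sum 28
Total = 60.
60 mod 10 = 0, so the number is valid.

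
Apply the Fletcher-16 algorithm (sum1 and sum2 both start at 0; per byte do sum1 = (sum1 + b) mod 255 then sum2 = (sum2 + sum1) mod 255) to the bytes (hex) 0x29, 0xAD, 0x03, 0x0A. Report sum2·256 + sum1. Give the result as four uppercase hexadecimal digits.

BDE3

Running sums (mod 255):
  after byte 0 (0x29): sum1=41, sum2=41
  after byte 1 (0xAD): sum1=214, sum2=0
  after byte 2 (0x03): sum1=217, sum2=217
  after byte 3 (0x0A): sum1=227, sum2=189
Checksum = sum2·256 + sum1 = 189·256 + 227 = 48611 = 0xBDE3.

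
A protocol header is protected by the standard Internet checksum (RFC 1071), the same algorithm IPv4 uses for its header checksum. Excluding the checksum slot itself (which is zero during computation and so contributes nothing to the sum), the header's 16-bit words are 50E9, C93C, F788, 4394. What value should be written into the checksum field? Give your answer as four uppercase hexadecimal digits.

AABC

One's-complement addition (fold any carry out of bit 15 back into bit 0):
  0x50E9 + 0xC93C = 0x11A25 → wrap carry → 0x1A26
  0x1A26 + 0xF788 = 0x111AE → wrap carry → 0x11AF
  0x11AF + 0x4394 = 0x05543
One's-complement sum = 0x5543.
Checksum = ~0x5543 & 0xFFFF = 0xAABC.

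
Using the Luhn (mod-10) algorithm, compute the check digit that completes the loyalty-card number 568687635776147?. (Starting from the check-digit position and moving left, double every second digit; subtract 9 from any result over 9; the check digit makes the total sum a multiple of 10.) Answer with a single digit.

Partial digits right→left: 7 4 1 6 7 7 5 3 6 7 8 6 8 6 5
Double every second digit counting from the check-digit position (so the 1st, 3rd, 5th, ... of the partial from the right).
  doubled (with −9 where >9): 5 2 5 1 3 7 7 1 → sum 31
  kept as-is: 4 6 7 3 7 6 6 → sum 39
Total = 31 + 39 = 70.
Check digit = (10 − (70 mod 10)) mod 10 = 0.

0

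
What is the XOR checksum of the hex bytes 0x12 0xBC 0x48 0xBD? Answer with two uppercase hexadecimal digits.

XOR the bytes together:
  start with 0x12
  0x12 ⊕ 0xBC = 0xAE
  0xAE ⊕ 0x48 = 0xE6
  0xE6 ⊕ 0xBD = 0x5B

5B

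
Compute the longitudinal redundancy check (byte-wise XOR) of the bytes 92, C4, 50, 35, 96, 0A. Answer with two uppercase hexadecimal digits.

XOR the bytes together:
  start with 0x92
  0x92 ⊕ 0xC4 = 0x56
  0x56 ⊕ 0x50 = 0x06
  0x06 ⊕ 0x35 = 0x33
  0x33 ⊕ 0x96 = 0xA5
  0xA5 ⊕ 0x0A = 0xAF

AF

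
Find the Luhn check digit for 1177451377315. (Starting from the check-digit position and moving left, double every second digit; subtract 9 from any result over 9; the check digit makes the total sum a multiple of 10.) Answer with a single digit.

Partial digits right→left: 5 1 3 7 7 3 1 5 4 7 7 1 1
Double every second digit counting from the check-digit position (so the 1st, 3rd, 5th, ... of the partial from the right).
  doubled (with −9 where >9): 1 6 5 2 8 5 2 → sum 29
  kept as-is: 1 7 3 5 7 1 → sum 24
Total = 29 + 24 = 53.
Check digit = (10 − (53 mod 10)) mod 10 = 7.

7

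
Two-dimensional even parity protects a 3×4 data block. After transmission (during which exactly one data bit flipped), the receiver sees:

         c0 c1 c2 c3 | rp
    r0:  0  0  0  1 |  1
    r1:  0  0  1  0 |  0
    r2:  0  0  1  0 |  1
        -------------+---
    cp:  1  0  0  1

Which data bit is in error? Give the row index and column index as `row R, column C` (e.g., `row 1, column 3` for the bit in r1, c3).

row 1, column 0

Recompute each row's even parity and compare to rp:
  r0: data parity 1, sent rp 1 → ok
  r1: data parity 1, sent rp 0 → mismatch
  r2: data parity 1, sent rp 1 → ok
Recompute each column's even parity and compare to cp:
  c0: data parity 0, sent cp 1 → mismatch
  c1: data parity 0, sent cp 0 → ok
  c2: data parity 0, sent cp 0 → ok
  c3: data parity 1, sent cp 1 → ok
Exactly one row (r1) and one column (c0) fail → the flipped bit is at their intersection.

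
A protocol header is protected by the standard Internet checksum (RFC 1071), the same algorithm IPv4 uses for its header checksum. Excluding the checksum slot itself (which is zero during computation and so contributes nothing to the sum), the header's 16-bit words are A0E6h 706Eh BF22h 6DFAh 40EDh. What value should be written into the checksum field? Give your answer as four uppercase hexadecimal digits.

80A0

One's-complement addition (fold any carry out of bit 15 back into bit 0):
  0xA0E6 + 0x706E = 0x11154 → wrap carry → 0x1155
  0x1155 + 0xBF22 = 0x0D077
  0xD077 + 0x6DFA = 0x13E71 → wrap carry → 0x3E72
  0x3E72 + 0x40ED = 0x07F5F
One's-complement sum = 0x7F5F.
Checksum = ~0x7F5F & 0xFFFF = 0x80A0.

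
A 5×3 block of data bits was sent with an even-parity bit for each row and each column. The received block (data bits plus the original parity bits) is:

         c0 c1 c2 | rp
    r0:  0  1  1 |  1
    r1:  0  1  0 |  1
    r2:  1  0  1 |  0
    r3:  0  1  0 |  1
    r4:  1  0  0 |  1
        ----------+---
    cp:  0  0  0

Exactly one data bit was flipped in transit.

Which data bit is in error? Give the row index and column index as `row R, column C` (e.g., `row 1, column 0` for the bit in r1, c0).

row 0, column 1

Recompute each row's even parity and compare to rp:
  r0: data parity 0, sent rp 1 → mismatch
  r1: data parity 1, sent rp 1 → ok
  r2: data parity 0, sent rp 0 → ok
  r3: data parity 1, sent rp 1 → ok
  r4: data parity 1, sent rp 1 → ok
Recompute each column's even parity and compare to cp:
  c0: data parity 0, sent cp 0 → ok
  c1: data parity 1, sent cp 0 → mismatch
  c2: data parity 0, sent cp 0 → ok
Exactly one row (r0) and one column (c1) fail → the flipped bit is at their intersection.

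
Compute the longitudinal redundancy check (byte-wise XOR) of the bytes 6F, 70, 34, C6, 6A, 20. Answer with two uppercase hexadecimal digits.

A7

XOR the bytes together:
  start with 0x6F
  0x6F ⊕ 0x70 = 0x1F
  0x1F ⊕ 0x34 = 0x2B
  0x2B ⊕ 0xC6 = 0xED
  0xED ⊕ 0x6A = 0x87
  0x87 ⊕ 0x20 = 0xA7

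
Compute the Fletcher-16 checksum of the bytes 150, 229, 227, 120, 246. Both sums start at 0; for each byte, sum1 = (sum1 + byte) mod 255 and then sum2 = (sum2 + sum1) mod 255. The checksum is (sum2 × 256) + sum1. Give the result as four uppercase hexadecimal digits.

1CCF

Running sums (mod 255):
  after byte 0 (150): sum1=150, sum2=150
  after byte 1 (229): sum1=124, sum2=19
  after byte 2 (227): sum1=96, sum2=115
  after byte 3 (120): sum1=216, sum2=76
  after byte 4 (246): sum1=207, sum2=28
Checksum = sum2·256 + sum1 = 28·256 + 207 = 7375 = 0x1CCF.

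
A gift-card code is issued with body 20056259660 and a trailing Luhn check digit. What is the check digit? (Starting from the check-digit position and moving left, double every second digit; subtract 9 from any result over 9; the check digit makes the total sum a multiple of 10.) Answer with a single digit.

Partial digits right→left: 0 6 6 9 5 2 6 5 0 0 2
Double every second digit counting from the check-digit position (so the 1st, 3rd, 5th, ... of the partial from the right).
  doubled (with −9 where >9): 0 3 1 3 0 4 → sum 11
  kept as-is: 6 9 2 5 0 → sum 22
Total = 11 + 22 = 33.
Check digit = (10 − (33 mod 10)) mod 10 = 7.

7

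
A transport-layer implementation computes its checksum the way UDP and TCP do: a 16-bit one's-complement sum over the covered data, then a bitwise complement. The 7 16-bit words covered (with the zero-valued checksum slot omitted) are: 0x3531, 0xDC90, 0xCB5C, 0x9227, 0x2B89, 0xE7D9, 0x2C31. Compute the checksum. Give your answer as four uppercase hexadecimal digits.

5125

One's-complement addition (fold any carry out of bit 15 back into bit 0):
  0x3531 + 0xDC90 = 0x111C1 → wrap carry → 0x11C2
  0x11C2 + 0xCB5C = 0x0DD1E
  0xDD1E + 0x9227 = 0x16F45 → wrap carry → 0x6F46
  0x6F46 + 0x2B89 = 0x09ACF
  0x9ACF + 0xE7D9 = 0x182A8 → wrap carry → 0x82A9
  0x82A9 + 0x2C31 = 0x0AEDA
One's-complement sum = 0xAEDA.
Checksum = ~0xAEDA & 0xFFFF = 0x5125.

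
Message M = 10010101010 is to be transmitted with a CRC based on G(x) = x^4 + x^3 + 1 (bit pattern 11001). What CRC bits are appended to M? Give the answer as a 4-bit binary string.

1000

Append 4 zeros: 100101010100000. Divide by 11001 (XOR where the leading bit is 1):
  pos 0: 10010 XOR 11001 = 01011
  pos 1: 10111 XOR 11001 = 01110
  pos 2: 11100 XOR 11001 = 00101
  pos 4: 10110 XOR 11001 = 01111
  pos 5: 11111 XOR 11001 = 00110
  pos 7: 11000 XOR 11001 = 00001
Remainder (last 4 bits) = 1000. This is the CRC / FCS.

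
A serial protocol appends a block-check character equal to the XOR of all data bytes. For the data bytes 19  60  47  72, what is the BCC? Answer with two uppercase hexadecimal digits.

XOR the bytes together:
  start with 0x19
  0x19 ⊕ 0x60 = 0x79
  0x79 ⊕ 0x47 = 0x3E
  0x3E ⊕ 0x72 = 0x4C

4C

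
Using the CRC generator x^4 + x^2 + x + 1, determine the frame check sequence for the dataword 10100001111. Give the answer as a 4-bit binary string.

Append 4 zeros: 101000011110000. Divide by 10111 (XOR where the leading bit is 1):
  pos 0: 10100 XOR 10111 = 00011
  pos 3: 11001 XOR 10111 = 01110
  pos 4: 11101 XOR 10111 = 01010
  pos 5: 10101 XOR 10111 = 00010
  pos 8: 10100 XOR 10111 = 00011
Remainder (last 4 bits) = 1100. This is the CRC / FCS.

1100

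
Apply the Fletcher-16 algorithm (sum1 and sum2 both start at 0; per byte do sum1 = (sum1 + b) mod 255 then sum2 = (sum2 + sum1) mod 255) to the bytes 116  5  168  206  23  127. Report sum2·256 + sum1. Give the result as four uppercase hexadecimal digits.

9087

Running sums (mod 255):
  after byte 0 (116): sum1=116, sum2=116
  after byte 1 (5): sum1=121, sum2=237
  after byte 2 (168): sum1=34, sum2=16
  after byte 3 (206): sum1=240, sum2=1
  after byte 4 (23): sum1=8, sum2=9
  after byte 5 (127): sum1=135, sum2=144
Checksum = sum2·256 + sum1 = 144·256 + 135 = 36999 = 0x9087.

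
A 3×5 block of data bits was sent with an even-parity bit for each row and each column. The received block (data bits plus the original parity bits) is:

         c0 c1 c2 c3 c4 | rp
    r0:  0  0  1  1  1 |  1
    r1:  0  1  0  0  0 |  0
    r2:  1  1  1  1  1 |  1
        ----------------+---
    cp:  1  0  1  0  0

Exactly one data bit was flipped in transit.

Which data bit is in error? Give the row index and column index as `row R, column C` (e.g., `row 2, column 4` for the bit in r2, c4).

row 1, column 2

Recompute each row's even parity and compare to rp:
  r0: data parity 1, sent rp 1 → ok
  r1: data parity 1, sent rp 0 → mismatch
  r2: data parity 1, sent rp 1 → ok
Recompute each column's even parity and compare to cp:
  c0: data parity 1, sent cp 1 → ok
  c1: data parity 0, sent cp 0 → ok
  c2: data parity 0, sent cp 1 → mismatch
  c3: data parity 0, sent cp 0 → ok
  c4: data parity 0, sent cp 0 → ok
Exactly one row (r1) and one column (c2) fail → the flipped bit is at their intersection.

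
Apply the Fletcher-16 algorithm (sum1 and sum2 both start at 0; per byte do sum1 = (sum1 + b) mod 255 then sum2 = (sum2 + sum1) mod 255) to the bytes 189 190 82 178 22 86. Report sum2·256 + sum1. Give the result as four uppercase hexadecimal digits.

10ED

Running sums (mod 255):
  after byte 0 (189): sum1=189, sum2=189
  after byte 1 (190): sum1=124, sum2=58
  after byte 2 (82): sum1=206, sum2=9
  after byte 3 (178): sum1=129, sum2=138
  after byte 4 (22): sum1=151, sum2=34
  after byte 5 (86): sum1=237, sum2=16
Checksum = sum2·256 + sum1 = 16·256 + 237 = 4333 = 0x10ED.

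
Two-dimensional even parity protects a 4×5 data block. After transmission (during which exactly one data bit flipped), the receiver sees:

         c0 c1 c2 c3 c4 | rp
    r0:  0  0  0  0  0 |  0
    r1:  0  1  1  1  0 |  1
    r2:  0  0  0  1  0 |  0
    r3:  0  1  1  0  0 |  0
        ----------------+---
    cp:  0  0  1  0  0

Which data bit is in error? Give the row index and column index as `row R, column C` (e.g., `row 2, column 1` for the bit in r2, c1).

row 2, column 2

Recompute each row's even parity and compare to rp:
  r0: data parity 0, sent rp 0 → ok
  r1: data parity 1, sent rp 1 → ok
  r2: data parity 1, sent rp 0 → mismatch
  r3: data parity 0, sent rp 0 → ok
Recompute each column's even parity and compare to cp:
  c0: data parity 0, sent cp 0 → ok
  c1: data parity 0, sent cp 0 → ok
  c2: data parity 0, sent cp 1 → mismatch
  c3: data parity 0, sent cp 0 → ok
  c4: data parity 0, sent cp 0 → ok
Exactly one row (r2) and one column (c2) fail → the flipped bit is at their intersection.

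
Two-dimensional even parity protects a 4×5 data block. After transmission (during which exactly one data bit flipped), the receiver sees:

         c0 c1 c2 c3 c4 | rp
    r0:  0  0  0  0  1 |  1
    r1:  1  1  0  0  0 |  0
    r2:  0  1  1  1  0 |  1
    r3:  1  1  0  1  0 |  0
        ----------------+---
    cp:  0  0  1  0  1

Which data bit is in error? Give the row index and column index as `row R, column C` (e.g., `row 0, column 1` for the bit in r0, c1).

row 3, column 1

Recompute each row's even parity and compare to rp:
  r0: data parity 1, sent rp 1 → ok
  r1: data parity 0, sent rp 0 → ok
  r2: data parity 1, sent rp 1 → ok
  r3: data parity 1, sent rp 0 → mismatch
Recompute each column's even parity and compare to cp:
  c0: data parity 0, sent cp 0 → ok
  c1: data parity 1, sent cp 0 → mismatch
  c2: data parity 1, sent cp 1 → ok
  c3: data parity 0, sent cp 0 → ok
  c4: data parity 1, sent cp 1 → ok
Exactly one row (r3) and one column (c1) fail → the flipped bit is at their intersection.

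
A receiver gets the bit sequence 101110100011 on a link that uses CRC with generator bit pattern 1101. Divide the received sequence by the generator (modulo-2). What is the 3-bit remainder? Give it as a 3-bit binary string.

Modulo-2 division of 101110100011 by 1101:
  pos 0: 1011 XOR 1101 = 0110
  pos 1: 1101 XOR 1101 = 0000
  pos 6: 1000 XOR 1101 = 0101
  pos 7: 1011 XOR 1101 = 0110
  pos 8: 1101 XOR 1101 = 0000
Remainder = 000 (zero — the frame passes the CRC check).

000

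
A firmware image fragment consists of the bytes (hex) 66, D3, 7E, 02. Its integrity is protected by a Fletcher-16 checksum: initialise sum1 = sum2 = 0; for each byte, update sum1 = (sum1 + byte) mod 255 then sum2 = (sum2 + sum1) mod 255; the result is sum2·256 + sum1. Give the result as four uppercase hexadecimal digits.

14BA

Running sums (mod 255):
  after byte 0 (66): sum1=102, sum2=102
  after byte 1 (D3): sum1=58, sum2=160
  after byte 2 (7E): sum1=184, sum2=89
  after byte 3 (02): sum1=186, sum2=20
Checksum = sum2·256 + sum1 = 20·256 + 186 = 5306 = 0x14BA.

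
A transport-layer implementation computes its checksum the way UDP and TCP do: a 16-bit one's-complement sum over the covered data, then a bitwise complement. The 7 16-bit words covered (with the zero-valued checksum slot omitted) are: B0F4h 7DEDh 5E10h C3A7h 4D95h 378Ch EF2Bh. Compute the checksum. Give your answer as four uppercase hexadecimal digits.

One's-complement addition (fold any carry out of bit 15 back into bit 0):
  0xB0F4 + 0x7DED = 0x12EE1 → wrap carry → 0x2EE2
  0x2EE2 + 0x5E10 = 0x08CF2
  0x8CF2 + 0xC3A7 = 0x15099 → wrap carry → 0x509A
  0x509A + 0x4D95 = 0x09E2F
  0x9E2F + 0x378C = 0x0D5BB
  0xD5BB + 0xEF2B = 0x1C4E6 → wrap carry → 0xC4E7
One's-complement sum = 0xC4E7.
Checksum = ~0xC4E7 & 0xFFFF = 0x3B18.

3B18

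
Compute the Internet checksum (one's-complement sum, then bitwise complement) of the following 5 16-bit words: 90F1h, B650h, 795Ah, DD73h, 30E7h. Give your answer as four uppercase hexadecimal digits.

One's-complement addition (fold any carry out of bit 15 back into bit 0):
  0x90F1 + 0xB650 = 0x14741 → wrap carry → 0x4742
  0x4742 + 0x795A = 0x0C09C
  0xC09C + 0xDD73 = 0x19E0F → wrap carry → 0x9E10
  0x9E10 + 0x30E7 = 0x0CEF7
One's-complement sum = 0xCEF7.
Checksum = ~0xCEF7 & 0xFFFF = 0x3108.

3108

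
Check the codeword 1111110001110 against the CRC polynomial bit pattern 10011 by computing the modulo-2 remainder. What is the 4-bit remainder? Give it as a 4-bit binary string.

1100

Modulo-2 division of 1111110001110 by 10011:
  pos 0: 11111 XOR 10011 = 01100
  pos 1: 11001 XOR 10011 = 01010
  pos 2: 10100 XOR 10011 = 00111
  pos 4: 11100 XOR 10011 = 01111
  pos 5: 11111 XOR 10011 = 01100
  pos 6: 11001 XOR 10011 = 01010
  pos 7: 10101 XOR 10011 = 00110
Remainder = 1100 (nonzero — an error is detected).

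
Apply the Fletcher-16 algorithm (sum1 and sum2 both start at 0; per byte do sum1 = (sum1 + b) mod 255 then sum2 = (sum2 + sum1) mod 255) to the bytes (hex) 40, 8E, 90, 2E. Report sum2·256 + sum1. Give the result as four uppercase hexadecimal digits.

Running sums (mod 255):
  after byte 0 (40): sum1=64, sum2=64
  after byte 1 (8E): sum1=206, sum2=15
  after byte 2 (90): sum1=95, sum2=110
  after byte 3 (2E): sum1=141, sum2=251
Checksum = sum2·256 + sum1 = 251·256 + 141 = 64397 = 0xFB8D.

FB8D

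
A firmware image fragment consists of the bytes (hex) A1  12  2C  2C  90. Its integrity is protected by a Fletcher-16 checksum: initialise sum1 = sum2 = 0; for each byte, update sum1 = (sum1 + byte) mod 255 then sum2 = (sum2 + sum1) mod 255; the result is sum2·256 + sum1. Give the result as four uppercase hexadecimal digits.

Running sums (mod 255):
  after byte 0 (A1): sum1=161, sum2=161
  after byte 1 (12): sum1=179, sum2=85
  after byte 2 (2C): sum1=223, sum2=53
  after byte 3 (2C): sum1=12, sum2=65
  after byte 4 (90): sum1=156, sum2=221
Checksum = sum2·256 + sum1 = 221·256 + 156 = 56732 = 0xDD9C.

DD9C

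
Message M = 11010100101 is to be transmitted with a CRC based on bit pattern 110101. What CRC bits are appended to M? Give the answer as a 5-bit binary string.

11110

Append 5 zeros: 1101010010100000. Divide by 110101 (XOR where the leading bit is 1):
  pos 0: 110101 XOR 110101 = 000000
  pos 8: 101000 XOR 110101 = 011101
  pos 9: 111010 XOR 110101 = 001111
Remainder (last 5 bits) = 11110. This is the CRC / FCS.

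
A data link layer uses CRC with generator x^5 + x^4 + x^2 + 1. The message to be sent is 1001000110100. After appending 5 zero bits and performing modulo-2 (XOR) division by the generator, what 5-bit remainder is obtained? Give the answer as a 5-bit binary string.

Append 5 zeros: 100100011010000000. Divide by 110101 (XOR where the leading bit is 1):
  pos 0: 100100 XOR 110101 = 010001
  pos 1: 100010 XOR 110101 = 010111
  pos 2: 101111 XOR 110101 = 011010
  pos 3: 110101 XOR 110101 = 000000
  pos 10: 100000 XOR 110101 = 010101
  pos 11: 101010 XOR 110101 = 011111
  pos 12: 111110 XOR 110101 = 001011
Remainder (last 5 bits) = 01011. This is the CRC / FCS.

01011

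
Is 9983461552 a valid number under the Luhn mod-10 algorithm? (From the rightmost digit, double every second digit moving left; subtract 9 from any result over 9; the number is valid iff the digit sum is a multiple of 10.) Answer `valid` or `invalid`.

invalid

From the right, keep odd positions and double even positions (subtract 9 from any doubled value over 9):
  doubled (positions 2,4,...): 1 2 8 7 9 → sum 27
  kept (positions 1,3,...): 2 5 6 3 9 → sum 25
Total = 52.
52 mod 10 = 2, so the number is invalid.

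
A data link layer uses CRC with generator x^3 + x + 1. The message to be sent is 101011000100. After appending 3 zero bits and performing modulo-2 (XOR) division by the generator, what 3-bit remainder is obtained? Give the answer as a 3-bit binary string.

Append 3 zeros: 101011000100000. Divide by 1011 (XOR where the leading bit is 1):
  pos 0: 1010 XOR 1011 = 0001
  pos 3: 1110 XOR 1011 = 0101
  pos 4: 1010 XOR 1011 = 0001
  pos 7: 1010 XOR 1011 = 0001
  pos 10: 1000 XOR 1011 = 0011
Remainder (last 3 bits) = 110. This is the CRC / FCS.

110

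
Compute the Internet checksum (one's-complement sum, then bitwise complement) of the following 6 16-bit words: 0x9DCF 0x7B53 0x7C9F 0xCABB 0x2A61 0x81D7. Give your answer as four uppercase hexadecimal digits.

F348

One's-complement addition (fold any carry out of bit 15 back into bit 0):
  0x9DCF + 0x7B53 = 0x11922 → wrap carry → 0x1923
  0x1923 + 0x7C9F = 0x095C2
  0x95C2 + 0xCABB = 0x1607D → wrap carry → 0x607E
  0x607E + 0x2A61 = 0x08ADF
  0x8ADF + 0x81D7 = 0x10CB6 → wrap carry → 0x0CB7
One's-complement sum = 0x0CB7.
Checksum = ~0x0CB7 & 0xFFFF = 0xF348.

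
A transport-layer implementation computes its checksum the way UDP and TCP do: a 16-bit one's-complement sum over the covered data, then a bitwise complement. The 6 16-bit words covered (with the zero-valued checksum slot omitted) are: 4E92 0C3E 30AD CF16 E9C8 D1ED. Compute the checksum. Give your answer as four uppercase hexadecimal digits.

One's-complement addition (fold any carry out of bit 15 back into bit 0):
  0x4E92 + 0x0C3E = 0x05AD0
  0x5AD0 + 0x30AD = 0x08B7D
  0x8B7D + 0xCF16 = 0x15A93 → wrap carry → 0x5A94
  0x5A94 + 0xE9C8 = 0x1445C → wrap carry → 0x445D
  0x445D + 0xD1ED = 0x1164A → wrap carry → 0x164B
One's-complement sum = 0x164B.
Checksum = ~0x164B & 0xFFFF = 0xE9B4.

E9B4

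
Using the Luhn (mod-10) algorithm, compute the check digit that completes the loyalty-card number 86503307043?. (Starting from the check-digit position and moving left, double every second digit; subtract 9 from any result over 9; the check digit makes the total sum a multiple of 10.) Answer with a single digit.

Partial digits right→left: 3 4 0 7 0 3 3 0 5 6 8
Double every second digit counting from the check-digit position (so the 1st, 3rd, 5th, ... of the partial from the right).
  doubled (with −9 where >9): 6 0 0 6 1 7 → sum 20
  kept as-is: 4 7 3 0 6 → sum 20
Total = 20 + 20 = 40.
Check digit = (10 − (40 mod 10)) mod 10 = 0.

0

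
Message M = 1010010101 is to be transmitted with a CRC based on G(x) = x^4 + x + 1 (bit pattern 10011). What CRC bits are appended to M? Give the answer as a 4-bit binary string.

1001

Append 4 zeros: 10100101010000. Divide by 10011 (XOR where the leading bit is 1):
  pos 0: 10100 XOR 10011 = 00111
  pos 2: 11110 XOR 10011 = 01101
  pos 3: 11011 XOR 10011 = 01000
  pos 4: 10000 XOR 10011 = 00011
  pos 7: 11100 XOR 10011 = 01111
  pos 8: 11110 XOR 10011 = 01101
  pos 9: 11010 XOR 10011 = 01001
Remainder (last 4 bits) = 1001. This is the CRC / FCS.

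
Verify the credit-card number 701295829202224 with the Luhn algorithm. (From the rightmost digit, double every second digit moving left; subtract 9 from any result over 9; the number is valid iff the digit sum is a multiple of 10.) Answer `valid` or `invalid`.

From the right, keep odd positions and double even positions (subtract 9 from any doubled value over 9):
  doubled (positions 2,4,...): 4 4 4 4 1 4 0 → sum 21
  kept (positions 1,3,...): 4 2 0 9 8 9 1 7 → sum 40
Total = 61.
61 mod 10 = 1, so the number is invalid.

invalid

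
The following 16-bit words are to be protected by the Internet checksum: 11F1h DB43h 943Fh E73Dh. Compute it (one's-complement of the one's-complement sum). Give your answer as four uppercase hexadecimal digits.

974D

One's-complement addition (fold any carry out of bit 15 back into bit 0):
  0x11F1 + 0xDB43 = 0x0ED34
  0xED34 + 0x943F = 0x18173 → wrap carry → 0x8174
  0x8174 + 0xE73D = 0x168B1 → wrap carry → 0x68B2
One's-complement sum = 0x68B2.
Checksum = ~0x68B2 & 0xFFFF = 0x974D.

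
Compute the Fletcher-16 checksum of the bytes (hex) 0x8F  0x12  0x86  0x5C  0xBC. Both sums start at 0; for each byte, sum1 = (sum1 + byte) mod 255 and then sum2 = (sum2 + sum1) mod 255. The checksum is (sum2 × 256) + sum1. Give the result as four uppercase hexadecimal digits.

1F41

Running sums (mod 255):
  after byte 0 (0x8F): sum1=143, sum2=143
  after byte 1 (0x12): sum1=161, sum2=49
  after byte 2 (0x86): sum1=40, sum2=89
  after byte 3 (0x5C): sum1=132, sum2=221
  after byte 4 (0xBC): sum1=65, sum2=31
Checksum = sum2·256 + sum1 = 31·256 + 65 = 8001 = 0x1F41.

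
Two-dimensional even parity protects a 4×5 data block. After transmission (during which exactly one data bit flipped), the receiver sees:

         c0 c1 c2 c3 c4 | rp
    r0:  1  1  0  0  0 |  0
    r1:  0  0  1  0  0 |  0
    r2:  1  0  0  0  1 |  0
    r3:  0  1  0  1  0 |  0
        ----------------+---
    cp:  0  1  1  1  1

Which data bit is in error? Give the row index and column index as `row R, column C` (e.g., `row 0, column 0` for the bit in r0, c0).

row 1, column 1

Recompute each row's even parity and compare to rp:
  r0: data parity 0, sent rp 0 → ok
  r1: data parity 1, sent rp 0 → mismatch
  r2: data parity 0, sent rp 0 → ok
  r3: data parity 0, sent rp 0 → ok
Recompute each column's even parity and compare to cp:
  c0: data parity 0, sent cp 0 → ok
  c1: data parity 0, sent cp 1 → mismatch
  c2: data parity 1, sent cp 1 → ok
  c3: data parity 1, sent cp 1 → ok
  c4: data parity 1, sent cp 1 → ok
Exactly one row (r1) and one column (c1) fail → the flipped bit is at their intersection.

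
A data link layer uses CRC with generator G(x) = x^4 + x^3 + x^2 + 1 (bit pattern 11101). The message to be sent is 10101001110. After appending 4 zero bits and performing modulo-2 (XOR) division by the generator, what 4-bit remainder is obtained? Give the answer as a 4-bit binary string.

0110

Append 4 zeros: 101010011100000. Divide by 11101 (XOR where the leading bit is 1):
  pos 0: 10101 XOR 11101 = 01000
  pos 1: 10000 XOR 11101 = 01101
  pos 2: 11010 XOR 11101 = 00111
  pos 4: 11111 XOR 11101 = 00010
  pos 7: 10100 XOR 11101 = 01001
  pos 8: 10010 XOR 11101 = 01111
  pos 9: 11110 XOR 11101 = 00011
Remainder (last 4 bits) = 0110. This is the CRC / FCS.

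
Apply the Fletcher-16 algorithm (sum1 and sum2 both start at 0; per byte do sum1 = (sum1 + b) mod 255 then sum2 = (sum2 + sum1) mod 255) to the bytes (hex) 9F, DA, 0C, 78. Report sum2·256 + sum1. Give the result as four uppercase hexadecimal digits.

9FFE

Running sums (mod 255):
  after byte 0 (9F): sum1=159, sum2=159
  after byte 1 (DA): sum1=122, sum2=26
  after byte 2 (0C): sum1=134, sum2=160
  after byte 3 (78): sum1=254, sum2=159
Checksum = sum2·256 + sum1 = 159·256 + 254 = 40958 = 0x9FFE.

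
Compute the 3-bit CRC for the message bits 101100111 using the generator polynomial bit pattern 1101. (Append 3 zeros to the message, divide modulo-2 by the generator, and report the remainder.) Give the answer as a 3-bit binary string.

000

Append 3 zeros: 101100111000. Divide by 1101 (XOR where the leading bit is 1):
  pos 0: 1011 XOR 1101 = 0110
  pos 1: 1100 XOR 1101 = 0001
  pos 4: 1011 XOR 1101 = 0110
  pos 5: 1101 XOR 1101 = 0000
Remainder (last 3 bits) = 000. This is the CRC / FCS.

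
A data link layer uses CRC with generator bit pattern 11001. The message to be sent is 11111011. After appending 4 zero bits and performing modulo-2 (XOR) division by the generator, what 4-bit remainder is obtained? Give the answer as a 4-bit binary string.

1001

Append 4 zeros: 111110110000. Divide by 11001 (XOR where the leading bit is 1):
  pos 0: 11111 XOR 11001 = 00110
  pos 2: 11001 XOR 11001 = 00000
  pos 7: 10000 XOR 11001 = 01001
Remainder (last 4 bits) = 1001. This is the CRC / FCS.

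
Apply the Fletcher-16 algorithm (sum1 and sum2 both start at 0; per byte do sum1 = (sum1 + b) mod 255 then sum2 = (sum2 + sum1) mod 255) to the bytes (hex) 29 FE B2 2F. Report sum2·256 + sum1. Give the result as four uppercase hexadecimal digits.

360A

Running sums (mod 255):
  after byte 0 (29): sum1=41, sum2=41
  after byte 1 (FE): sum1=40, sum2=81
  after byte 2 (B2): sum1=218, sum2=44
  after byte 3 (2F): sum1=10, sum2=54
Checksum = sum2·256 + sum1 = 54·256 + 10 = 13834 = 0x360A.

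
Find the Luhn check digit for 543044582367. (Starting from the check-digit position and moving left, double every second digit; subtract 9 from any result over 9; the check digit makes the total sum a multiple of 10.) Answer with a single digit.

1

Partial digits right→left: 7 6 3 2 8 5 4 4 0 3 4 5
Double every second digit counting from the check-digit position (so the 1st, 3rd, 5th, ... of the partial from the right).
  doubled (with −9 where >9): 5 6 7 8 0 8 → sum 34
  kept as-is: 6 2 5 4 3 5 → sum 25
Total = 34 + 25 = 59.
Check digit = (10 − (59 mod 10)) mod 10 = 1.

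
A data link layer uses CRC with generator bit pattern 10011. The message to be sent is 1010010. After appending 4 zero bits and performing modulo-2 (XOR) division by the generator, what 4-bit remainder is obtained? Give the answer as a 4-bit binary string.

0100

Append 4 zeros: 10100100000. Divide by 10011 (XOR where the leading bit is 1):
  pos 0: 10100 XOR 10011 = 00111
  pos 2: 11110 XOR 10011 = 01101
  pos 3: 11010 XOR 10011 = 01001
  pos 4: 10010 XOR 10011 = 00001
Remainder (last 4 bits) = 0100. This is the CRC / FCS.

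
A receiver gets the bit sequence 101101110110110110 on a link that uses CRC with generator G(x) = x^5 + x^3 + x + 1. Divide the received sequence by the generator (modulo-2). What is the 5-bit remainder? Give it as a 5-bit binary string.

00000

Modulo-2 division of 101101110110110110 by 101011:
  pos 0: 101101 XOR 101011 = 000110
  pos 3: 110110 XOR 101011 = 011101
  pos 4: 111011 XOR 101011 = 010000
  pos 5: 100001 XOR 101011 = 001010
  pos 7: 101001 XOR 101011 = 000010
  pos 11: 101011 XOR 101011 = 000000
Remainder = 00000 (zero — the frame passes the CRC check).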